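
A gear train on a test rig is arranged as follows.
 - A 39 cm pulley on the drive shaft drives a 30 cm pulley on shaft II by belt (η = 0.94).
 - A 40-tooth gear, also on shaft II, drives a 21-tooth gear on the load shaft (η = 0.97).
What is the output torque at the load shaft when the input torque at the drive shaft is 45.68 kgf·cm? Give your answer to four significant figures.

belt 30/39 = 0.76923 → τ = 45.68·0.76923·0.94 = 33.03 kgf·cm
gear mesh 21/40 = 0.525 → τ = 33.03·0.525·0.97 = 16.821 kgf·cm

16.82 kgf·cm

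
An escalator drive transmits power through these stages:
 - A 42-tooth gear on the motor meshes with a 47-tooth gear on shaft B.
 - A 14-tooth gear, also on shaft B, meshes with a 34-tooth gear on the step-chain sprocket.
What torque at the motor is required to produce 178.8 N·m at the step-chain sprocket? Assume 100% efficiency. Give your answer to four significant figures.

65.79 N·m

Overall ratio R = 1.119 × 2.4286 = 2.7177.
Input torque = output torque / R = 178.8 / 2.7177 = 65.791 N·m.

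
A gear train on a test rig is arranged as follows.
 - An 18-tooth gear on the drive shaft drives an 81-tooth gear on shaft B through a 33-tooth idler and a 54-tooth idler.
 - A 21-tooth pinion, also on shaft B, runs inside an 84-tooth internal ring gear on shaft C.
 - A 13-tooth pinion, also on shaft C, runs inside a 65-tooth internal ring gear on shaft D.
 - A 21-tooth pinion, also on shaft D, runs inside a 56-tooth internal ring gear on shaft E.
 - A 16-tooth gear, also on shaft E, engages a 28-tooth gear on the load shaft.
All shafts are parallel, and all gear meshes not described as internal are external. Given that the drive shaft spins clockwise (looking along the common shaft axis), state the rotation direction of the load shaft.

clockwise

the drive shaft → shaft B: driver → idler → idler → driven is 3 external meshes, 3 reversals → CCW.
shaft B → shaft C: internal mesh, same direction → CCW.
shaft C → shaft D: internal mesh, same direction → CCW.
shaft D → shaft E: internal mesh, same direction → CCW.
shaft E → the load shaft: external mesh, 1 reversal → CW.
4 reversals in total — an even number — so the load shaft turns the same way as the drive shaft.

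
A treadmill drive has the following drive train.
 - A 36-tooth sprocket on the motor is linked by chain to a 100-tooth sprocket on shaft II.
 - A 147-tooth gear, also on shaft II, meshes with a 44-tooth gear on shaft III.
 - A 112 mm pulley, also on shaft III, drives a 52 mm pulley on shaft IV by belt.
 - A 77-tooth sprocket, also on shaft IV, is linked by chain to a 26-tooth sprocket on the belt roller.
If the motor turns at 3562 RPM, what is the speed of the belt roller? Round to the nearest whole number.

27327 RPM

the motor → shaft II (chain, 100/36): 3562 ÷ 2.7778 = 1282.3 RPM
shaft II → shaft III (gear mesh, 44/147): 1282.3 ÷ 0.29932 = 4284.1 RPM
shaft III → shaft IV (belt, 52/112): 4284.1 ÷ 0.46429 = 9227.3 RPM
shaft IV → the belt roller (chain, 26/77): 9227.3 ÷ 0.33766 = 27327 RPM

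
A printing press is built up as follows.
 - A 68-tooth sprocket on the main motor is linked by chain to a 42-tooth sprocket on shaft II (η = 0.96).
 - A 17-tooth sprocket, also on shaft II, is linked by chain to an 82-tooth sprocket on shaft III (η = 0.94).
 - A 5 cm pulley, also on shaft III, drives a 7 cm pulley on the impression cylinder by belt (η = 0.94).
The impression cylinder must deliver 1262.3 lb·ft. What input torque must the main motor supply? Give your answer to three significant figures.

Overall ratio R = 0.61765 × 4.8235 × 1.4 = 4.1709; overall efficiency η = 0.96 × 0.94 × 0.94 = 0.8483.
Input torque = output torque / (R × η) = 1262.3 / (4.1709 × 0.8483) = 356.78 lb·ft.

357 lb·ft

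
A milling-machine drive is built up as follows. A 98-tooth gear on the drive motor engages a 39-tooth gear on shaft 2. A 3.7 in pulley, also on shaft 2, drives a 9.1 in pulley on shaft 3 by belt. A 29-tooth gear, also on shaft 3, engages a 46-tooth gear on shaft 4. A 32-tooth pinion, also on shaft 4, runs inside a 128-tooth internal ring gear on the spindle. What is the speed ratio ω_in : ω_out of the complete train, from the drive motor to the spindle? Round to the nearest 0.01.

Each stage contributes driven/driver: gear mesh 39/98 = 0.39796, belt 9.1/3.7 = 2.4595, gear mesh 46/29 = 1.5862, internal gear 128/32 = 4.
Overall: 0.39796 × 2.4595 × 1.5862 × 4 = 6.2101.

6.21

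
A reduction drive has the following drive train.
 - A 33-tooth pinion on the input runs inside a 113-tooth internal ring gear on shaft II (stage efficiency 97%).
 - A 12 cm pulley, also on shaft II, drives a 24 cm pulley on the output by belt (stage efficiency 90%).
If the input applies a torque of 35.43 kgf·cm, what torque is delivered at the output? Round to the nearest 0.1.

Internal gear: ratio = 113/33 = 3.4242; torque at shaft II = 35.43 × 3.4242 × 0.97 = 117.68 kgf·cm.
Belt: ratio = 24/12 = 2; torque at the output = 117.68 × 2 × 0.90 = 211.83 kgf·cm.

211.8 kgf·cm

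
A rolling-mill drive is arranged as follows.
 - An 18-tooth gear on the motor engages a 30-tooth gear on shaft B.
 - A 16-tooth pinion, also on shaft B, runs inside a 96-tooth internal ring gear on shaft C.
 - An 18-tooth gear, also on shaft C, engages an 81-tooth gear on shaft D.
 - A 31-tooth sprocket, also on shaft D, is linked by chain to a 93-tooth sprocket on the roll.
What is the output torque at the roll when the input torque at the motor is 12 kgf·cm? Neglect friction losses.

After the gear mesh (30/18): 12 × 1.6667 = 20 kgf·cm
After the internal gear (96/16): 20 × 6 = 120 kgf·cm
After the gear mesh (81/18): 120 × 4.5 = 540 kgf·cm
After the chain (93/31): 540 × 3 = 1620 kgf·cm

1620 kgf·cm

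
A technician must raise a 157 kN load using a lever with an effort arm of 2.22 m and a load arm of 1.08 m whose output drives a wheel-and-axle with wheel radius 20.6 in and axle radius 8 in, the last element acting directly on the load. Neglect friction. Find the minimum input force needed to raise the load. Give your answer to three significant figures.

Lever MA = effort arm / load arm = 2.22/1.08 = 2.0556.
Wheel-and-axle MA = R/r = 20.6/8 = 2.575.
Combined ideal MA = 2.0556 × 2.575 = 5.2931.
Effort = load / MA = 157 / 5.2931 = 29.662 kN.

29.7 kN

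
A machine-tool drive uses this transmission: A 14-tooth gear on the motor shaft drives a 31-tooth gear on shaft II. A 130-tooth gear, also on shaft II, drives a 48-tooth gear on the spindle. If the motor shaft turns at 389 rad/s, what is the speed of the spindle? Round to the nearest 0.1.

475.8 rad/s

gear mesh 31/14 = 2.2143 → 389/2.2143 = 175.68 rad/s
gear mesh 48/130 = 0.36923 → 175.68/0.36923 = 475.79 rad/s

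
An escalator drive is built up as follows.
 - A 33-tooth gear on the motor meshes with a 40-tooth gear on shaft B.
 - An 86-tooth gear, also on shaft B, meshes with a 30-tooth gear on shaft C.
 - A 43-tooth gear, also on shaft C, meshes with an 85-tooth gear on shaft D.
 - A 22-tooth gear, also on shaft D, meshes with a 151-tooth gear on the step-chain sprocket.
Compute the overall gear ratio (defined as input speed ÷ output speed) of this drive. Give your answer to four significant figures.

Each stage contributes driven/driver: gear mesh 40/33 = 1.2121, gear mesh 30/86 = 0.34884, gear mesh 85/43 = 1.9767, gear mesh 151/22 = 6.8636.
Overall: 1.2121 × 0.34884 × 1.9767 × 6.8636 = 5.7369.

5.737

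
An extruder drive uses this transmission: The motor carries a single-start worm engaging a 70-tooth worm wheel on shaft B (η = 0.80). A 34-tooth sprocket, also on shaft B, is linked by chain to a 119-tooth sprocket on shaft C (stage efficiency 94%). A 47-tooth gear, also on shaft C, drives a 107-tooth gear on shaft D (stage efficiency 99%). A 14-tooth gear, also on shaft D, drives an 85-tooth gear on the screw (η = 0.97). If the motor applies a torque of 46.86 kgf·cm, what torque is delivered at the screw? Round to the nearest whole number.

Worm: ratio = 70/1 = 70; torque at shaft B = 46.86 × 70 × 0.80 = 2624.2 kgf·cm.
Chain: ratio = 119/34 = 3.5; torque at shaft C = 2624.2 × 3.5 × 0.94 = 8633.5 kgf·cm.
Gear mesh: ratio = 107/47 = 2.2766; torque at shaft D = 8633.5 × 2.2766 × 0.99 = 19458 kgf·cm.
Gear mesh: ratio = 85/14 = 6.0714; torque at the screw = 19458 × 6.0714 × 0.97 = 1.146e+05 kgf·cm.

114596 kgf·cm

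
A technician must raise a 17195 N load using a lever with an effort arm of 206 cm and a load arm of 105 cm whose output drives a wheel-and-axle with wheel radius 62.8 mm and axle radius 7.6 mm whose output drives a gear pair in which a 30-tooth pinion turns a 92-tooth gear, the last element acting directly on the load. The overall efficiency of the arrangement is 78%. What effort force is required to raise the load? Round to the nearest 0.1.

Lever MA = effort arm / load arm = 206/105 = 1.9619.
Wheel-and-axle MA = R/r = 62.8/7.6 = 8.2632.
Gear pair MA = 92/30 = 3.0667.
Combined ideal MA = 1.9619 × 8.2632 × 3.0667 = 49.715.
Actual MA = 49.715 × 0.78 = 38.778.
Effort = load / actual MA = 17195 / 38.778 = 443.42 N.

443.4 N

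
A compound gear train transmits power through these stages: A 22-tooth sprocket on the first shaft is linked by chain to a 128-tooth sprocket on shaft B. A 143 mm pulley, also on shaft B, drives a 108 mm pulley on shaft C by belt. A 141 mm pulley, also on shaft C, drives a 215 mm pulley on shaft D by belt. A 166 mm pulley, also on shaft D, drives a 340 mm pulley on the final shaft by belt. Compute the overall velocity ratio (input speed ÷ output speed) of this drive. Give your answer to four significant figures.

Each stage contributes driven/driver: chain 128/22 = 5.8182, belt 108/143 = 0.75524, belt 215/141 = 1.5248, belt 340/166 = 2.0482.
Overall: 5.8182 × 0.75524 × 1.5248 × 2.0482 = 13.724.

13.72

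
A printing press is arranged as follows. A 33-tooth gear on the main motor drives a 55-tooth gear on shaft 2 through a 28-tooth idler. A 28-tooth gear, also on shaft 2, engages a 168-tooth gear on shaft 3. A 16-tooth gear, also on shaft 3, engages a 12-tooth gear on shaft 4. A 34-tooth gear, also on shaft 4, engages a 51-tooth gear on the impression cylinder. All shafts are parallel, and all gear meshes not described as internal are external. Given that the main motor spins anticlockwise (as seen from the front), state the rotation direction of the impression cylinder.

clockwise

the main motor → shaft 2: driver → idler → driven is 2 external meshes, 2 reversals → CCW.
shaft 2 → shaft 3: external mesh, 1 reversal → CW.
shaft 3 → shaft 4: external mesh, 1 reversal → CCW.
shaft 4 → the impression cylinder: external mesh, 1 reversal → CW.
5 reversals in total — an odd number — so the impression cylinder turns opposite to the main motor.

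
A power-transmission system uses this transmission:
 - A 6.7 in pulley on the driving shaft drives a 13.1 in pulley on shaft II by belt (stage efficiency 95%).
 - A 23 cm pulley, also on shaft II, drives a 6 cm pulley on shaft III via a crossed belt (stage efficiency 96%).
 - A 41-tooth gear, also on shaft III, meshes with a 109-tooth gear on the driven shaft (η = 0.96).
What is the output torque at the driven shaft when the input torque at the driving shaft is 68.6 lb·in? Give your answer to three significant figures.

Belt: ratio = 13.1/6.7 = 1.9552; torque at shaft II = 68.6 × 1.9552 × 0.95 = 127.42 lb·in.
Belt: ratio = 6/23 = 0.26087; torque at shaft III = 127.42 × 0.26087 × 0.96 = 31.911 lb·in.
Gear mesh: ratio = 109/41 = 2.6585; torque at the driven shaft = 31.911 × 2.6585 × 0.96 = 81.443 lb·in.

81.4 lb·in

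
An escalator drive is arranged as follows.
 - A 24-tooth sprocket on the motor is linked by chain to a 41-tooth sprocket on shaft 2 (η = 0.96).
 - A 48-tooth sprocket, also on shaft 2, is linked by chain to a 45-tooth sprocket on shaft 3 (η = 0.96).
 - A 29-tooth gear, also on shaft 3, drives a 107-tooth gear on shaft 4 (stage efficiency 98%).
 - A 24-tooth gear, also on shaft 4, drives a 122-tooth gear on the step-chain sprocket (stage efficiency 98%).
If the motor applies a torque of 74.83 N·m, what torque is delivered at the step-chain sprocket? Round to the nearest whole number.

1990 N·m

chain 41/24 = 1.7083 → τ = 74.83·1.7083·0.96 = 122.72 N·m
chain 45/48 = 0.9375 → τ = 122.72·0.9375·0.96 = 110.45 N·m
gear mesh 107/29 = 3.6897 → τ = 110.45·3.6897·0.98 = 399.37 N·m
gear mesh 122/24 = 5.0833 → τ = 399.37·5.0833·0.98 = 1989.5 N·m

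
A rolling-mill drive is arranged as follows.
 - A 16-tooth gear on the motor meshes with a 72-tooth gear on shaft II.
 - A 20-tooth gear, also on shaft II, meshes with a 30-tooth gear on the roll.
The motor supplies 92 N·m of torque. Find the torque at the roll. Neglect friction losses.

gear mesh 72/16 = 4.5 → τ = 92·4.5 = 414 N·m
gear mesh 30/20 = 1.5 → τ = 414·1.5 = 621 N·m

621 N·m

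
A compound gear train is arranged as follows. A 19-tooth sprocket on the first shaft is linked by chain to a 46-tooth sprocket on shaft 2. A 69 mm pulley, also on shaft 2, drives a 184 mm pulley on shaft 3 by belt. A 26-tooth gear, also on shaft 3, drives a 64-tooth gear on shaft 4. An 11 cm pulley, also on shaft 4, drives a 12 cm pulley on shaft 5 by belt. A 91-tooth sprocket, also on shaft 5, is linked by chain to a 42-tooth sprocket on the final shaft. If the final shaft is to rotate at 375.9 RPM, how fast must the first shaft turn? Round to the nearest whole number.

3008 RPM

Overall ratio R = 2.4211 × 2.6667 × 2.4615 × 1.0909 × 0.46154 = 8.0016.
Required input speed = output speed × R = 375.9 × 8.0016 = 3007.8 RPM.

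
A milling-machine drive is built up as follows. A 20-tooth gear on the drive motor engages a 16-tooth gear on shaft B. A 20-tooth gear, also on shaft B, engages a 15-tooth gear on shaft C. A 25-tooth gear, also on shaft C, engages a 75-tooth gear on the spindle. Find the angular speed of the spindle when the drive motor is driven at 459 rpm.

gear mesh 16/20 = 0.8 → 459/0.8 = 573.75 rpm
gear mesh 15/20 = 0.75 → 573.75/0.75 = 765 rpm
gear mesh 75/25 = 3 → 765/3 = 255 rpm

255 rpm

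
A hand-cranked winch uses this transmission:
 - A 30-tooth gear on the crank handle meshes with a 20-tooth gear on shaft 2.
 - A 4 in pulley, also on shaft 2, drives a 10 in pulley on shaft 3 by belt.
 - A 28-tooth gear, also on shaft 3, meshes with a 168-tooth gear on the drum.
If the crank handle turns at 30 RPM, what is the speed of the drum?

gear mesh 20/30 = 0.66667 → 30/0.66667 = 45 RPM
belt 10/4 = 2.5 → 45/2.5 = 18 RPM
gear mesh 168/28 = 6 → 18/6 = 3 RPM

3 RPM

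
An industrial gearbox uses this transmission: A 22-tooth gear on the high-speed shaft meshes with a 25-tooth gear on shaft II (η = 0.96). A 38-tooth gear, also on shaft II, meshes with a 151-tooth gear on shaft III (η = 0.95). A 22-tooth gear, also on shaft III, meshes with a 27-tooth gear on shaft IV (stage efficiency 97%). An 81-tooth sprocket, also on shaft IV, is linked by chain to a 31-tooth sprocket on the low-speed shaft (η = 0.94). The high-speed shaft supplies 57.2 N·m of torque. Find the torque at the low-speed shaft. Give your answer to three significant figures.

gear mesh 25/22 = 1.1364 → τ = 57.2·1.1364·0.96 = 62.4 N·m
gear mesh 151/38 = 3.9737 → τ = 62.4·3.9737·0.95 = 235.56 N·m
gear mesh 27/22 = 1.2273 → τ = 235.56·1.2273·0.97 = 280.42 N·m
chain 31/81 = 0.38272 → τ = 280.42·0.38272·0.94 = 100.88 N·m

101 N·m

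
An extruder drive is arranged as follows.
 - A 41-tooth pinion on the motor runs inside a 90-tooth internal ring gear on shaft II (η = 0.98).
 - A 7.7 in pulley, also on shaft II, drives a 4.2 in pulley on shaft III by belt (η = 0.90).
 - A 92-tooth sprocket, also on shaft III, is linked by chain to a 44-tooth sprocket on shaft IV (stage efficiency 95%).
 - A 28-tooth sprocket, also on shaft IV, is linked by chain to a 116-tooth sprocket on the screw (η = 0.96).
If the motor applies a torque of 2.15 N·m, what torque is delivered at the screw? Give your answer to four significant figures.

4.103 N·m

After the internal gear (90/41): 2.15 × 2.1951 × 0.98 = 4.6251 N·m
After the belt (4.2/7.7): 4.6251 × 0.54545 × 0.90 = 2.2705 N·m
After the chain (44/92): 2.2705 × 0.47826 × 0.95 = 1.0316 N·m
After the chain (116/28): 1.0316 × 4.1429 × 0.96 = 4.1028 N·m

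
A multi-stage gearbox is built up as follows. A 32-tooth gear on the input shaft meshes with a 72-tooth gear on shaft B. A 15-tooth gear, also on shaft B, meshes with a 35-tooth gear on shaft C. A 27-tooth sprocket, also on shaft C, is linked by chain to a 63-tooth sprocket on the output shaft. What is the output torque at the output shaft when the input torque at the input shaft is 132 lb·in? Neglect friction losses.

Gear mesh: ratio = 72/32 = 2.25; torque at shaft B = 132 × 2.25 = 297 lb·in.
Gear mesh: ratio = 35/15 = 2.3333; torque at shaft C = 297 × 2.3333 = 693 lb·in.
Chain: ratio = 63/27 = 2.3333; torque at the output shaft = 693 × 2.3333 = 1617 lb·in.

1617 lb·in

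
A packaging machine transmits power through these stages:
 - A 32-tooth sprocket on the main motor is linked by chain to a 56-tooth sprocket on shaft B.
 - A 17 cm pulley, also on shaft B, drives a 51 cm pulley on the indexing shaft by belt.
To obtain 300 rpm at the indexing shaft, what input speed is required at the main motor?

1575 rpm

Overall ratio R = 1.75 × 3 = 5.25.
Required input speed = output speed × R = 300 × 5.25 = 1575 rpm.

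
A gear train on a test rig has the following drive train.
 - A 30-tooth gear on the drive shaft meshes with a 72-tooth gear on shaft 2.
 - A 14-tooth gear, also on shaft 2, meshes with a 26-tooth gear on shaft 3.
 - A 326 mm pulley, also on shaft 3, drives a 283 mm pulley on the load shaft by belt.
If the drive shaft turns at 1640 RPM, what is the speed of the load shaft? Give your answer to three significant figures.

424 RPM

the drive shaft → shaft 2 (gear mesh, 72/30): 1640 ÷ 2.4 = 683.33 RPM
shaft 2 → shaft 3 (gear mesh, 26/14): 683.33 ÷ 1.8571 = 367.95 RPM
shaft 3 → the load shaft (belt, 283/326): 367.95 ÷ 0.8681 = 423.86 RPM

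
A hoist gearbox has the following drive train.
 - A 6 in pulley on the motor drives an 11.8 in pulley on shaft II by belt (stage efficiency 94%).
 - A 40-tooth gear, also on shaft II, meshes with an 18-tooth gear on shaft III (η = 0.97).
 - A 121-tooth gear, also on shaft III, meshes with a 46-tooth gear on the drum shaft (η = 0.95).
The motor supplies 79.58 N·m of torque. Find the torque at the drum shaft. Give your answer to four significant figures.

23.19 N·m

After the belt (11.8/6): 79.58 × 1.9667 × 0.94 = 147.12 N·m
After the gear mesh (18/40): 147.12 × 0.45 × 0.97 = 64.217 N·m
After the gear mesh (46/121): 64.217 × 0.38017 × 0.95 = 23.192 N·m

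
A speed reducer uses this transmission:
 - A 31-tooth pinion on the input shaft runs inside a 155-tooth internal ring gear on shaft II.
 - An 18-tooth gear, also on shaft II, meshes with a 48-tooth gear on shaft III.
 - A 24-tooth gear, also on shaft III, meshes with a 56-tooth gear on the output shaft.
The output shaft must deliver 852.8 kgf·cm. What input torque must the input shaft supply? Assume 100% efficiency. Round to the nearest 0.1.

Overall ratio R = 5 × 2.6667 × 2.3333 = 31.111.
Input torque = output torque / R = 852.8 / 31.111 = 27.411 kgf·cm.

27.4 kgf·cm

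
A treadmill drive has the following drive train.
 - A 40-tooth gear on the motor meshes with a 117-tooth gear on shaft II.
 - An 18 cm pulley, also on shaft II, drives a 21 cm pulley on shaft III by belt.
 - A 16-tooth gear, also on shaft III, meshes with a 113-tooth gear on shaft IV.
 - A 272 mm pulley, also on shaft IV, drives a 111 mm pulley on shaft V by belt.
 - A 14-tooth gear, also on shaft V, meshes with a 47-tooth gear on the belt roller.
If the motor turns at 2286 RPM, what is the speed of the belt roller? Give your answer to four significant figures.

69.23 RPM

gear mesh 117/40 = 2.925 → 2286/2.925 = 781.54 RPM
belt 21/18 = 1.1667 → 781.54/1.1667 = 669.89 RPM
gear mesh 113/16 = 7.0625 → 669.89/7.0625 = 94.852 RPM
belt 111/272 = 0.40809 → 94.852/0.40809 = 232.43 RPM
gear mesh 47/14 = 3.3571 → 232.43/3.3571 = 69.234 RPM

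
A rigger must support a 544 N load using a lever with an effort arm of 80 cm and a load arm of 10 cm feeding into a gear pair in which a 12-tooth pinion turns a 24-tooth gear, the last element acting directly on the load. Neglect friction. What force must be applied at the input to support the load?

34 N

Lever MA = effort arm / load arm = 80/10 = 8.
Gear pair MA = 24/12 = 2.
Combined ideal MA = 8 × 2 = 16.
Effort = load / MA = 544 / 16 = 34 N.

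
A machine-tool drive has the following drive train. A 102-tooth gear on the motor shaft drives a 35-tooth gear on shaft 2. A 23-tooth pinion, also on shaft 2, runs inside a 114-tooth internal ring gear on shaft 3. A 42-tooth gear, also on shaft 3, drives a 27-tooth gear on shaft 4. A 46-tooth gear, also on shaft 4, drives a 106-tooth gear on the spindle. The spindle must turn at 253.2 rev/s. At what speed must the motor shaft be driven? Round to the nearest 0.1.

637.9 rev/s

Overall ratio R = 0.34314 × 4.9565 × 0.64286 × 2.3043 = 2.5195.
Required input speed = output speed × R = 253.2 × 2.5195 = 637.93 rev/s.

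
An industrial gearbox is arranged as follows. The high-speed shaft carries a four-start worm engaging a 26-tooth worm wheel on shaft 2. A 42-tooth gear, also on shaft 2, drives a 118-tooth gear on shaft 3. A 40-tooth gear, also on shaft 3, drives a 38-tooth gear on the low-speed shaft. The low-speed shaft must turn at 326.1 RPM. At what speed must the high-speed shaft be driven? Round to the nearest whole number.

Overall ratio R = 6.5 × 2.8095 × 0.95 = 17.349.
Required input speed = output speed × R = 326.1 × 17.349 = 5657.4 RPM.

5657 RPM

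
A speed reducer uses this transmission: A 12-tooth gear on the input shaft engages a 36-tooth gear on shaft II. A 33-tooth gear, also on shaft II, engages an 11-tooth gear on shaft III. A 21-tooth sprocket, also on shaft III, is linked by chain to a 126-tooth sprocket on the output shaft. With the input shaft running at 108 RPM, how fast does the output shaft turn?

gear mesh 36/12 = 3 → 108/3 = 36 RPM
gear mesh 11/33 = 0.33333 → 36/0.33333 = 108 RPM
chain 126/21 = 6 → 108/6 = 18 RPM

18 RPM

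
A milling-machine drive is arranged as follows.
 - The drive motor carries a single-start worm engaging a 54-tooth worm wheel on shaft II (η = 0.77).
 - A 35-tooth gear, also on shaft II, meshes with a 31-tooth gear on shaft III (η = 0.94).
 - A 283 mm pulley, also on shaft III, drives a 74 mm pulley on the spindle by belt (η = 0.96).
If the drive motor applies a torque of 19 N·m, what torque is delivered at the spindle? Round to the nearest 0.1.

165.1 N·m

Worm: ratio = 54/1 = 54; torque at shaft II = 19 × 54 × 0.77 = 790.02 N·m.
Gear mesh: ratio = 31/35 = 0.88571; torque at shaft III = 790.02 × 0.88571 × 0.94 = 657.75 N·m.
Belt: ratio = 74/283 = 0.26148; torque at the spindle = 657.75 × 0.26148 × 0.96 = 165.11 N·m.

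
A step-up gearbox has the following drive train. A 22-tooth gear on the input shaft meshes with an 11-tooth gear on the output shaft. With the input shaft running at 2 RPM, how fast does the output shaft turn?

4 RPM

gear mesh 11/22 = 0.5 → 2/0.5 = 4 RPM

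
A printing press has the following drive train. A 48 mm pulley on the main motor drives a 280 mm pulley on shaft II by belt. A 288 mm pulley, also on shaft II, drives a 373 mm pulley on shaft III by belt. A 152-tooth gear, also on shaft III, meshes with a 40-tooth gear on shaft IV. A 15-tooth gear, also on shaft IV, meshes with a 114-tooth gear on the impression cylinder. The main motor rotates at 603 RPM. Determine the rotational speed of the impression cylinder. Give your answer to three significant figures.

the main motor → shaft II (belt, 280/48): 603 ÷ 5.8333 = 103.37 RPM
shaft II → shaft III (belt, 373/288): 103.37 ÷ 1.2951 = 79.815 RPM
shaft III → shaft IV (gear mesh, 40/152): 79.815 ÷ 0.26316 = 303.3 RPM
shaft IV → the impression cylinder (gear mesh, 114/15): 303.3 ÷ 7.6 = 39.907 RPM

39.9 RPM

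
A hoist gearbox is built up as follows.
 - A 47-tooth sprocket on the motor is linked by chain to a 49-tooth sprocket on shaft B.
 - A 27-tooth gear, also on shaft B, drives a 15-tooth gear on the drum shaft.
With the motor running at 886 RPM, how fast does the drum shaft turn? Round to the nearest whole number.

1530 RPM

Chain: ratio = 49/47 = 1.0426, so shaft B turns at 886 / 1.0426 = 849.84 RPM.
Gear mesh: ratio = 15/27 = 0.55556, so the drum shaft turns at 849.84 / 0.55556 = 1529.7 RPM.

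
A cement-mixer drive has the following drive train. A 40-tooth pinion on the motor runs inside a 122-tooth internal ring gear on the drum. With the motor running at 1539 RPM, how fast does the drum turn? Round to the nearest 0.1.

504.6 RPM

Internal gear: ratio = 122/40 = 3.05, so the drum turns at 1539 / 3.05 = 504.59 RPM.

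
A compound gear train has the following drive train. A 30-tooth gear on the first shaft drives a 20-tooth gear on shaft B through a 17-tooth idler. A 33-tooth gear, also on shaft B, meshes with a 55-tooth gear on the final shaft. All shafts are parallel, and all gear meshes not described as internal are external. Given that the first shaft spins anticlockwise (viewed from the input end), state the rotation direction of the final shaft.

clockwise

the first shaft → shaft B: driver → idler → driven is 2 external meshes, 2 reversals → CCW.
shaft B → the final shaft: external mesh, 1 reversal → CW.
3 reversals in total — an odd number — so the final shaft turns opposite to the first shaft.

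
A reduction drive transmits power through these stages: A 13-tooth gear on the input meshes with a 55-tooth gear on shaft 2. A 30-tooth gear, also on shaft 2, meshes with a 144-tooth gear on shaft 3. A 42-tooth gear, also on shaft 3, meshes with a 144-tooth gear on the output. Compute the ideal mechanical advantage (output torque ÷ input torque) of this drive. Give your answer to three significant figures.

Each stage contributes driven/driver: gear mesh 55/13 = 4.2308, gear mesh 144/30 = 4.8, gear mesh 144/42 = 3.4286.
Overall: 4.2308 × 4.8 × 3.4286 = 69.626.

69.6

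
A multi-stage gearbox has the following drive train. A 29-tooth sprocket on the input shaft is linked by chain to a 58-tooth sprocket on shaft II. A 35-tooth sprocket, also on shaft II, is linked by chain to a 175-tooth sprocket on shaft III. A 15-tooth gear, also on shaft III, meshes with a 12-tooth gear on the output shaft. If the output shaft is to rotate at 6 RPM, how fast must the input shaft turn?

48 RPM

Overall ratio R = 2 × 5 × 0.8 = 8.
Required input speed = output speed × R = 6 × 8 = 48 RPM.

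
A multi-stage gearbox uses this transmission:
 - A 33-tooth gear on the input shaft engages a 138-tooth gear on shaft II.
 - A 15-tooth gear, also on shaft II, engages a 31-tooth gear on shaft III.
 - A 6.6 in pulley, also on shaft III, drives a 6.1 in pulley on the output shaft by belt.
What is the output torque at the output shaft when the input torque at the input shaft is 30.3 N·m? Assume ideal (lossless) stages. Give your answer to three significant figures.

242 N·m

Gear mesh: ratio = 138/33 = 4.1818; torque at shaft II = 30.3 × 4.1818 = 126.71 N·m.
Gear mesh: ratio = 31/15 = 2.0667; torque at shaft III = 126.71 × 2.0667 = 261.87 N·m.
Belt: ratio = 6.1/6.6 = 0.92424; torque at the output shaft = 261.87 × 0.92424 = 242.03 N·m.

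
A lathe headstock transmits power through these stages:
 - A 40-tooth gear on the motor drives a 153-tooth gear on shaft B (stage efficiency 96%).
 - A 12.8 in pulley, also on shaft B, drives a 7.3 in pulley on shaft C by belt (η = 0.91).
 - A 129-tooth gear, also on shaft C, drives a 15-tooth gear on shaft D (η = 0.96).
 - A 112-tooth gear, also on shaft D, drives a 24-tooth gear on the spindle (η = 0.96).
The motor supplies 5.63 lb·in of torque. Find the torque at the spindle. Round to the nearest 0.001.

gear mesh 153/40 = 3.825 → τ = 5.63·3.825·0.96 = 20.673 lb·in
belt 7.3/12.8 = 0.57031 → τ = 20.673·0.57031·0.91 = 10.729 lb·in
gear mesh 15/129 = 0.11628 → τ = 10.729·0.11628·0.96 = 1.1977 lb·in
gear mesh 24/112 = 0.21429 → τ = 1.1977·0.21429·0.96 = 0.24638 lb·in

0.246 lb·in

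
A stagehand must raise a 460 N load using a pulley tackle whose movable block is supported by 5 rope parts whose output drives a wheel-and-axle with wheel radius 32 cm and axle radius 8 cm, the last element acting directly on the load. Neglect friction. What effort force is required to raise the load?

23 N

Block-and-tackle MA = number of supporting rope parts = 5.
Wheel-and-axle MA = R/r = 32/8 = 4.
Combined ideal MA = 5 × 4 = 20.
Effort = load / MA = 460 / 20 = 23 N.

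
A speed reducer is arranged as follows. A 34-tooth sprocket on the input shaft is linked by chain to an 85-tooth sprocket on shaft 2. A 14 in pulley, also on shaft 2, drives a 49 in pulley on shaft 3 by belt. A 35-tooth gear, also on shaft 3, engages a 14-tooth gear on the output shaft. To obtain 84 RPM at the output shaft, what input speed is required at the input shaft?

294 RPM

Overall ratio R = 2.5 × 3.5 × 0.4 = 3.5.
Required input speed = output speed × R = 84 × 3.5 = 294 RPM.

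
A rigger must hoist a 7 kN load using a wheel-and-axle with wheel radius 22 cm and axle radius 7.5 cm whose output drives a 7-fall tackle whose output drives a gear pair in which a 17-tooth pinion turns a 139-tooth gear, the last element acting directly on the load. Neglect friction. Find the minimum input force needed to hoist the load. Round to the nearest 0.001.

0.042 kN

Wheel-and-axle MA = R/r = 22/7.5 = 2.9333.
Block-and-tackle MA = number of supporting rope parts = 7.
Gear pair MA = 139/17 = 8.1765.
Combined ideal MA = 2.9333 × 7 × 8.1765 = 167.89.
Effort = load / MA = 7 / 167.89 = 0.041694 kN.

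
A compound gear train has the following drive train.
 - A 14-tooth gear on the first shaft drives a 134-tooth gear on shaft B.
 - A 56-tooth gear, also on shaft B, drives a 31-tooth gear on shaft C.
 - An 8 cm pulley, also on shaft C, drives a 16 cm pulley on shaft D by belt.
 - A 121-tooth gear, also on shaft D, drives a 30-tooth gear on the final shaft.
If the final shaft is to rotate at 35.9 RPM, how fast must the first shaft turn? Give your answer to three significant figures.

94.3 RPM

Overall ratio R = 9.5714 × 0.55357 × 2 × 0.24793 = 2.6273.
Required input speed = output speed × R = 35.9 × 2.6273 = 94.322 RPM.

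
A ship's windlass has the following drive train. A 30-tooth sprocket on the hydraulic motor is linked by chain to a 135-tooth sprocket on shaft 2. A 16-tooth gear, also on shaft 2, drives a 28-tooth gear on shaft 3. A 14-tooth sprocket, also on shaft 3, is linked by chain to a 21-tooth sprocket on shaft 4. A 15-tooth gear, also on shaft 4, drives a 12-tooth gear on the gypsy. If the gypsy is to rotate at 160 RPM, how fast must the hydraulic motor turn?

Overall ratio R = 4.5 × 1.75 × 1.5 × 0.8 = 9.45.
Required input speed = output speed × R = 160 × 9.45 = 1512 RPM.

1512 RPM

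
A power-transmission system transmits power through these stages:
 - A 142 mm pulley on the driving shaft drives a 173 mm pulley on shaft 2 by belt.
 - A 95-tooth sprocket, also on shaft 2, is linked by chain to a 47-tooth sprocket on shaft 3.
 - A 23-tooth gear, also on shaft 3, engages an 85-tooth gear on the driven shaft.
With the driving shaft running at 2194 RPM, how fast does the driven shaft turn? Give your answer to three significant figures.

985 RPM

the driving shaft → shaft 2 (belt, 173/142): 2194 ÷ 1.2183 = 1800.9 RPM
shaft 2 → shaft 3 (chain, 47/95): 1800.9 ÷ 0.49474 = 3640 RPM
shaft 3 → the driven shaft (gear mesh, 85/23): 3640 ÷ 3.6957 = 984.95 RPM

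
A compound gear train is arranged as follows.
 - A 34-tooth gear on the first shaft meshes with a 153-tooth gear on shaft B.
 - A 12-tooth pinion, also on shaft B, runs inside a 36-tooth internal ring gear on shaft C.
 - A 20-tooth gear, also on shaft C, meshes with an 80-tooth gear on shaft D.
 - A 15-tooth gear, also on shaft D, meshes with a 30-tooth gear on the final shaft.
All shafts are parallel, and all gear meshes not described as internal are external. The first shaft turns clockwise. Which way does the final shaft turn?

the first shaft → shaft B: external mesh, 1 reversal → CCW.
shaft B → shaft C: internal mesh, same direction → CCW.
shaft C → shaft D: external mesh, 1 reversal → CW.
shaft D → the final shaft: external mesh, 1 reversal → CCW.
3 reversals in total — an odd number — so the final shaft turns opposite to the first shaft.

counterclockwise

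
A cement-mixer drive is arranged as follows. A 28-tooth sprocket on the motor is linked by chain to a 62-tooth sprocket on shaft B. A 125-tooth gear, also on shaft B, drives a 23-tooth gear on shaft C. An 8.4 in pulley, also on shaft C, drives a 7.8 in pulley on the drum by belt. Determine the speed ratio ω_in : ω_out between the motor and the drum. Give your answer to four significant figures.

0.3783

Each stage contributes driven/driver: chain 62/28 = 2.2143, gear mesh 23/125 = 0.184, belt 7.8/8.4 = 0.92857.
Overall: 2.2143 × 0.184 × 0.92857 = 0.37833.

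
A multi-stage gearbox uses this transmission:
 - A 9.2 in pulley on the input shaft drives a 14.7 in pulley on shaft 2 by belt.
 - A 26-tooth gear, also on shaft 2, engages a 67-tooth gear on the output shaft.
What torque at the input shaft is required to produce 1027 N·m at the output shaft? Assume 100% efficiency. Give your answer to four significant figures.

Overall ratio R = 1.5978 × 2.5769 = 4.1175.
Input torque = output torque / R = 1027 / 4.1175 = 249.42 N·m.

249.4 N·m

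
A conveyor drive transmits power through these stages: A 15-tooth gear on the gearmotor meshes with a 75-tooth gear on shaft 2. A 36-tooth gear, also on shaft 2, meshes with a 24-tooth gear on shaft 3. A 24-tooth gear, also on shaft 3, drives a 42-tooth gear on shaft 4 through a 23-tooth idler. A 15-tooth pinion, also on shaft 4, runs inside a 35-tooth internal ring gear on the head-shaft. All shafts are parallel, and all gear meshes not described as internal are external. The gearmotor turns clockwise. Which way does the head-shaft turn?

clockwise

the gearmotor → shaft 2: external mesh, 1 reversal → CCW.
shaft 2 → shaft 3: external mesh, 1 reversal → CW.
shaft 3 → shaft 4: driver → idler → driven is 2 external meshes, 2 reversals → CW.
shaft 4 → the head-shaft: internal mesh, same direction → CW.
4 reversals in total — an even number — so the head-shaft turns the same way as the gearmotor.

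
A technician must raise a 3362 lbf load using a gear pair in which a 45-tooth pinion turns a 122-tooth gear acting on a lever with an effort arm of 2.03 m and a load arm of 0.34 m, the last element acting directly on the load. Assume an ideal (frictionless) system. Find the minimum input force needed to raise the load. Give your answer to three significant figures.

Gear pair MA = 122/45 = 2.7111.
Lever MA = effort arm / load arm = 2.03/0.34 = 5.9706.
Combined ideal MA = 2.7111 × 5.9706 = 16.187.
Effort = load / MA = 3362 / 16.187 = 207.7 lbf.

208 lbf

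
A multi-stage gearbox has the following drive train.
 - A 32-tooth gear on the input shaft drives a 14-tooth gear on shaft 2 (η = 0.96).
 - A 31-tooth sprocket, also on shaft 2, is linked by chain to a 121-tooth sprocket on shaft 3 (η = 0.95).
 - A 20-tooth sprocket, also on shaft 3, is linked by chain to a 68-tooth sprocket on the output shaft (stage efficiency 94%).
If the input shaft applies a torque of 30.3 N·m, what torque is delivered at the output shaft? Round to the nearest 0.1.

After the gear mesh (14/32): 30.3 × 0.4375 × 0.96 = 12.726 N·m
After the chain (121/31): 12.726 × 3.9032 × 0.95 = 47.189 N·m
After the chain (68/20): 47.189 × 3.4 × 0.94 = 150.82 N·m

150.8 N·m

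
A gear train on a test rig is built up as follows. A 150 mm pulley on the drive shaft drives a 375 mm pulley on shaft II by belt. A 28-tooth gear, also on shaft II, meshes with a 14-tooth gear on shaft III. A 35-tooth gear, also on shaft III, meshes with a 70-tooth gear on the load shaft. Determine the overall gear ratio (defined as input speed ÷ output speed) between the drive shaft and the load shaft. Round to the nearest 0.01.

2.50

Each stage contributes driven/driver: belt 375/150 = 2.5, gear mesh 14/28 = 0.5, gear mesh 70/35 = 2.
Overall: 2.5 × 0.5 × 2 = 2.5.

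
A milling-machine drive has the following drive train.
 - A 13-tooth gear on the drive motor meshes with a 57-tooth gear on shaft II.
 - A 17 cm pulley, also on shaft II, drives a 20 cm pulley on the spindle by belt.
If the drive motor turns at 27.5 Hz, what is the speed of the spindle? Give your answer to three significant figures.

the drive motor → shaft II (gear mesh, 57/13): 27.5 ÷ 4.3846 = 6.2719 Hz
shaft II → the spindle (belt, 20/17): 6.2719 ÷ 1.1765 = 5.3311 Hz

5.33 Hz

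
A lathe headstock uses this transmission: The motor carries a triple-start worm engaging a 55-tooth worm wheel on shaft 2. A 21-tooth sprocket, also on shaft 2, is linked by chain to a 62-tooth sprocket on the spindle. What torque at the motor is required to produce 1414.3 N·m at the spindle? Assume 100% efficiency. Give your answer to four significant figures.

Overall ratio R = 18.333 × 2.9524 = 54.127.
Input torque = output torque / R = 1414.3 / 54.127 = 26.129 N·m.

26.13 N·m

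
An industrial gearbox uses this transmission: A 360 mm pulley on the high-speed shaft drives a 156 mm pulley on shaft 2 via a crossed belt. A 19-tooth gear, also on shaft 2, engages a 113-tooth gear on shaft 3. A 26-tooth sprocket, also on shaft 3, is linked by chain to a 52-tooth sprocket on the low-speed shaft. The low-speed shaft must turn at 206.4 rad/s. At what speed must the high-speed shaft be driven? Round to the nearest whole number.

1064 rad/s

Overall ratio R = 0.43333 × 5.9474 × 2 = 5.1544.
Required input speed = output speed × R = 206.4 × 5.1544 = 1063.9 rad/s.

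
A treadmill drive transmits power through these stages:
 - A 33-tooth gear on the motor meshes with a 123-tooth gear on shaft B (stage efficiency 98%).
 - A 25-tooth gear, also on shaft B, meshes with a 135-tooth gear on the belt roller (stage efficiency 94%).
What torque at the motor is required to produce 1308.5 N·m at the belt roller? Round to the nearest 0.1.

70.6 N·m

Overall ratio R = 3.7273 × 5.4 = 20.127; overall efficiency η = 0.98 × 0.94 = 0.9212.
Input torque = output torque / (R × η) = 1308.5 / (20.127 × 0.9212) = 70.572 N·m.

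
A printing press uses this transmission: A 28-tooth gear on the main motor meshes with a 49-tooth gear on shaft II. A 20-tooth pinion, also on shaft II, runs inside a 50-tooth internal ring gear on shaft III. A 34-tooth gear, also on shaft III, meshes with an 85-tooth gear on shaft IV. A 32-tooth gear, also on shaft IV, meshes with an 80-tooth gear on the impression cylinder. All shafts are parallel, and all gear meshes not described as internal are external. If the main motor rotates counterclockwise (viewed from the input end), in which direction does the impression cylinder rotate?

the main motor → shaft II: external mesh, 1 reversal → CW.
shaft II → shaft III: internal mesh, same direction → CW.
shaft III → shaft IV: external mesh, 1 reversal → CCW.
shaft IV → the impression cylinder: external mesh, 1 reversal → CW.
3 reversals in total — an odd number — so the impression cylinder turns opposite to the main motor.

clockwise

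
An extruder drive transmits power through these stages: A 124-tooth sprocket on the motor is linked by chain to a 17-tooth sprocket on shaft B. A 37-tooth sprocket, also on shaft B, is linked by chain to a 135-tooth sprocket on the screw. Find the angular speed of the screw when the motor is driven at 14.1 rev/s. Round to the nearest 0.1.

chain 17/124 = 0.1371 → 14.1/0.1371 = 102.85 rev/s
chain 135/37 = 3.6486 → 102.85/3.6486 = 28.188 rev/s

28.2 rev/s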